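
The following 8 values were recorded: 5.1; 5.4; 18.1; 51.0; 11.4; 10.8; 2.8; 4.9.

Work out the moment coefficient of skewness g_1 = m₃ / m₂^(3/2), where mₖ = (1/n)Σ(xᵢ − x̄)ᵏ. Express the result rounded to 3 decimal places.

x̄ = (5.1 + 5.4 + 18.1 + 51.0 + 11.4 + 10.8 + 2.8 + 4.9) / 8 = 13.6875
deviations (xᵢ − x̄): -8.5875, -8.2875, 4.4125, 37.3125, -2.2875, -2.8875, -10.8875, -8.7875
Σ(xᵢ − x̄)² = 1763.4488 ⇒ m₂ = 1763.4488/8 = 220.43109
Σ(xᵢ − x̄)³ = 48825.5303 ⇒ m₃ = 48825.5303/8 = 6103.19129
m₂^(3/2) = 220.43109^(1.5) = 3272.72326
g_1 = m₃ / m₂^(3/2) = 6103.19129 / 3272.72326 ≈ 1.865

1.865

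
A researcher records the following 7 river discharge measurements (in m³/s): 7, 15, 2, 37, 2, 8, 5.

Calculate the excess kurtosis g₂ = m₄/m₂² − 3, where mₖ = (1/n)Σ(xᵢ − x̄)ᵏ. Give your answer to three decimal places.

x̄ = 10.8571
Σ(xᵢ − x̄)² = 914.8571 ⇒ m₂ = 130.69388
Σ(xᵢ − x̄)⁴ = 481170.4606 ⇒ m₄ = 68738.63723
m₂² = 17080.88963
g₂ = m₄/m₂² − 3 = 4.02430 − 3 ≈ 1.024

1.024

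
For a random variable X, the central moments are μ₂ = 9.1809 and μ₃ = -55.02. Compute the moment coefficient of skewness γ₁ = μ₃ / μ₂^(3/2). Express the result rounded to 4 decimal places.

σ = √μ₂ = √9.1809 = 3.03000
σ³ = μ₂^(3/2) = 27.81813
γ₁ = μ₃/σ³ = -55.02 / 27.81813 ≈ -1.9778

-1.9778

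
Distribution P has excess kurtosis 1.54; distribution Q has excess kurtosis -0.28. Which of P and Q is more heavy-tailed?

Higher excess kurtosis ⇒ heavier tails relative to the normal distribution.
1.54 vs -0.28: the larger is 1.54, so P has heavier tails. (P is leptokurtic — heavier-than-normal tails; the other is platykurtic.)

P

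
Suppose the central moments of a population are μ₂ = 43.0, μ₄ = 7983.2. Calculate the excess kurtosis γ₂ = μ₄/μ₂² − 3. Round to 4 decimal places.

μ₂² = 43.0² = 1849.00000
μ₄/μ₂² = 7983.2 / 1849.00000 = 4.31758
γ₂ = 4.31758 − 3 ≈ 1.3176

1.3176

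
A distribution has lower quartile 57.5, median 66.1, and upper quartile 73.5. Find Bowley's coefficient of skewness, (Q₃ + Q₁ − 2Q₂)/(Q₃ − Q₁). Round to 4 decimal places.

numerator: Q₃ + Q₁ − 2Q₂ = 73.5 + 57.5 − 2×66.1 = -1.2000
denominator: Q₃ − Q₁ = 73.5 − 57.5 = 16.0000
Bowley skewness = -1.2000 / 16.0000 ≈ -0.0750

-0.0750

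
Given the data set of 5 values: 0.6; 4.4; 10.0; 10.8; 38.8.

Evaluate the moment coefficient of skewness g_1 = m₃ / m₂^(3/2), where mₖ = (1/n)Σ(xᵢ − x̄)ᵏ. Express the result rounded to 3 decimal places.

x̄ = (0.6 + 4.4 + 10.0 + 10.8 + 38.8) / 5 = 12.9200
deviations (xᵢ − x̄): -12.3200, -8.5200, -2.9200, -2.1200, 25.8800
Σ(xᵢ − x̄)² = 907.1680 ⇒ m₂ = 907.1680/5 = 181.43360
Σ(xᵢ − x̄)³ = 14810.9069 ⇒ m₃ = 14810.9069/5 = 2962.18138
m₂^(3/2) = 181.43360^(1.5) = 2443.86143
g_1 = m₃ / m₂^(3/2) = 2962.18138 / 2443.86143 ≈ 1.212

1.212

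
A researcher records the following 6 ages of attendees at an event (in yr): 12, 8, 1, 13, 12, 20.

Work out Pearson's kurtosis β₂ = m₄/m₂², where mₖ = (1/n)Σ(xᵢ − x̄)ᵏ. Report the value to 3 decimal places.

2.602

x̄ = 11.0000
Σ(xᵢ − x̄)² = 196.0000 ⇒ m₂ = 32.66667
Σ(xᵢ − x̄)⁴ = 16660.0000 ⇒ m₄ = 2776.66667
m₂² = 1067.11111
β₂ = m₄/m₂² = 2776.66667 / 1067.11111 ≈ 2.602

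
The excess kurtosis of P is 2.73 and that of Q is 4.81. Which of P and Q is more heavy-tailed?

Q

Higher excess kurtosis ⇒ heavier tails relative to the normal distribution.
2.73 vs 4.81: the larger is 4.81, so Q has heavier tails.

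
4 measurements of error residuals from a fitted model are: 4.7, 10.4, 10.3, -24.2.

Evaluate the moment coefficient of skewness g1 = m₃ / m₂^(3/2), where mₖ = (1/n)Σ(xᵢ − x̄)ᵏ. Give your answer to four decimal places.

x̄ = (4.7 + 10.4 + 10.3 - 24.2) / 4 = 0.3000
deviations (xᵢ − x̄): 4.4000, 10.1000, 10.0000, -24.5000
Σ(xᵢ − x̄)² = 821.6200 ⇒ m₂ = 821.6200/4 = 205.40500
Σ(xᵢ − x̄)³ = -12590.6400 ⇒ m₃ = -12590.6400/4 = -3147.66000
m₂^(3/2) = 205.40500^(1.5) = 2943.85569
g1 = m₃ / m₂^(3/2) = -3147.66000 / 2943.85569 ≈ -1.0692

-1.0692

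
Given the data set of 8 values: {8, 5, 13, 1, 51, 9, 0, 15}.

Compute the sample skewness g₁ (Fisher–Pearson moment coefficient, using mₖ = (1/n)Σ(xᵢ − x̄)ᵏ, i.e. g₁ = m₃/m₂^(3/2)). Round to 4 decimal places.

x̄ = (8 + 5 + 13 + 1 + 51 + 9 + 0 + 15) / 8 = 12.7500
deviations (xᵢ − x̄): -4.7500, -7.7500, 0.2500, -11.7500, 38.2500, -3.7500, -12.7500, 2.2500
Σ(xᵢ − x̄)² = 1865.5000 ⇒ m₂ = 1865.5000/8 = 233.18750
Σ(xᵢ − x̄)³ = 51653.2500 ⇒ m₃ = 51653.2500/8 = 6456.65625
m₂^(3/2) = 233.18750^(1.5) = 3560.88460
g₁ = m₃ / m₂^(3/2) = 6456.65625 / 3560.88460 ≈ 1.8132

1.8132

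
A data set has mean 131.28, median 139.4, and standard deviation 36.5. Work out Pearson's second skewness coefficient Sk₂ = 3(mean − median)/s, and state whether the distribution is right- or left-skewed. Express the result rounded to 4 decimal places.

Sk₂ = 3(131.28 − 139.4) / 36.5 = 3 × -8.1200 / 36.5
    = -24.3600 / 36.5 ≈ -0.6674
Sk₂ < 0 ⇒ mean < median ⇒ left-skewed (negative skew).

-0.6674, left-skewed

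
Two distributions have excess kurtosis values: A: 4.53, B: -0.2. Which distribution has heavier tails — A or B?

A

Higher excess kurtosis ⇒ heavier tails relative to the normal distribution.
4.53 vs -0.2: the larger is 4.53, so A has heavier tails. (A is leptokurtic — heavier-than-normal tails; the other is platykurtic.)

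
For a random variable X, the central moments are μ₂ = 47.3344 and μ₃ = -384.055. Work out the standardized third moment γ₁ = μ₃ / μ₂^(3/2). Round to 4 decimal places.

-1.1793

σ = √μ₂ = √47.3344 = 6.88000
σ³ = μ₂^(3/2) = 325.66067
γ₁ = μ₃/σ³ = -384.055 / 325.66067 ≈ -1.1793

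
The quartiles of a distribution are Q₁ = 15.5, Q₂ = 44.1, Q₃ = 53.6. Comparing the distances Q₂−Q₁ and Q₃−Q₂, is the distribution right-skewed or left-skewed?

left-skewed

Q₂ − Q₁ = 28.6;  Q₃ − Q₂ = 9.5
Q₂ − Q₁ > Q₃ − Q₂ ⇒ the lower half is more spread out ⇒ left-skewed.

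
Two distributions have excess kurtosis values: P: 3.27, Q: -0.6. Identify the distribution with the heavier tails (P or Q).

Higher excess kurtosis ⇒ heavier tails relative to the normal distribution.
3.27 vs -0.6: the larger is 3.27, so P has heavier tails. (P is leptokurtic — heavier-than-normal tails; the other is platykurtic.)

P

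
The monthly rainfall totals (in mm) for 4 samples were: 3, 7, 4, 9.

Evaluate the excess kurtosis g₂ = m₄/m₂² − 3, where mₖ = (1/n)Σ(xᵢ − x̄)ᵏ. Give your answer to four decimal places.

x̄ = 5.7500
Σ(xᵢ − x̄)² = 22.7500 ⇒ m₂ = 5.68750
Σ(xᵢ − x̄)⁴ = 180.5781 ⇒ m₄ = 45.14453
m₂² = 32.34766
g₂ = m₄/m₂² − 3 = 1.39560 − 3 ≈ -1.6044

-1.6044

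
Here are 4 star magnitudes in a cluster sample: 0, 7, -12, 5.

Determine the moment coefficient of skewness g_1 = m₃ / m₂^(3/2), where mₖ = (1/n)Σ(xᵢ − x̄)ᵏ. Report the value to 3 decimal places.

x̄ = (0 + 7 - 12 + 5) / 4 = 0.0000
deviations (xᵢ − x̄): 0.0000, 7.0000, -12.0000, 5.0000
Σ(xᵢ − x̄)² = 218.0000 ⇒ m₂ = 218.0000/4 = 54.50000
Σ(xᵢ − x̄)³ = -1260.0000 ⇒ m₃ = -1260.0000/4 = -315.00000
m₂^(3/2) = 54.50000^(1.5) = 402.34143
g_1 = m₃ / m₂^(3/2) = -315.00000 / 402.34143 ≈ -0.783

-0.783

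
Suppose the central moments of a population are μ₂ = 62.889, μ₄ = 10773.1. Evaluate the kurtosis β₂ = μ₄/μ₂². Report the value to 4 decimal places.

μ₂² = 62.889² = 3955.02632
μ₄/μ₂² = 10773.1 / 3955.02632 = 2.72390
β₂ ≈ 2.7239

2.7239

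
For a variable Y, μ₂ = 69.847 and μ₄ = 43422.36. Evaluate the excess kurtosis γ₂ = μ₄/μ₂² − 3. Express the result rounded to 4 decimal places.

μ₂² = 69.847² = 4878.60341
μ₄/μ₂² = 43422.36 / 4878.60341 = 8.90057
γ₂ = 8.90057 − 3 ≈ 5.9006

5.9006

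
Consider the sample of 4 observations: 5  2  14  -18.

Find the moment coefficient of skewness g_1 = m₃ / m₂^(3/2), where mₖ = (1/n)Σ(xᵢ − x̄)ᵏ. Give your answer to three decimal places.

-0.655

x̄ = (5 + 2 + 14 - 18) / 4 = 0.7500
deviations (xᵢ − x̄): 4.2500, 1.2500, 13.2500, -18.7500
Σ(xᵢ − x̄)² = 546.7500 ⇒ m₂ = 546.7500/4 = 136.68750
Σ(xᵢ − x̄)³ = -4186.8750 ⇒ m₃ = -4186.8750/4 = -1046.71875
m₂^(3/2) = 136.68750^(1.5) = 1598.06044
g_1 = m₃ / m₂^(3/2) = -1046.71875 / 1598.06044 ≈ -0.655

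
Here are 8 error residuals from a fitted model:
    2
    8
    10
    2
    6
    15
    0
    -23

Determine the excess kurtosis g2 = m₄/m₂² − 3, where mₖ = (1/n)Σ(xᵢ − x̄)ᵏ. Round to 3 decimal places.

x̄ = 2.5000
Σ(xᵢ − x̄)² = 912.0000 ⇒ m₂ = 114.00000
Σ(xᵢ − x̄)⁴ = 451507.5000 ⇒ m₄ = 56438.43750
m₂² = 12996.00000
g2 = m₄/m₂² − 3 = 4.34275 − 3 ≈ 1.343

1.343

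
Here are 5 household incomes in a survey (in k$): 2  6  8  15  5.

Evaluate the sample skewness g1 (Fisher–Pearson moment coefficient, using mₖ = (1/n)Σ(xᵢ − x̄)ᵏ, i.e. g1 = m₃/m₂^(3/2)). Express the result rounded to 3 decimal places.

0.780

x̄ = (2 + 6 + 8 + 15 + 5) / 5 = 7.2000
deviations (xᵢ − x̄): -5.2000, -1.2000, 0.8000, 7.8000, -2.2000
Σ(xᵢ − x̄)² = 94.8000 ⇒ m₂ = 94.8000/5 = 18.96000
Σ(xᵢ − x̄)³ = 322.0800 ⇒ m₃ = 322.0800/5 = 64.41600
m₂^(3/2) = 18.96000^(1.5) = 82.55768
g1 = m₃ / m₂^(3/2) = 64.41600 / 82.55768 ≈ 0.780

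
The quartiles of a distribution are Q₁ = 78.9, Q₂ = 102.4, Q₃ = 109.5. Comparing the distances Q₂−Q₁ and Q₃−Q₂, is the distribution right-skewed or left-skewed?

left-skewed

Q₂ − Q₁ = 23.5;  Q₃ − Q₂ = 7.1
Q₂ − Q₁ > Q₃ − Q₂ ⇒ the lower half is more spread out ⇒ left-skewed.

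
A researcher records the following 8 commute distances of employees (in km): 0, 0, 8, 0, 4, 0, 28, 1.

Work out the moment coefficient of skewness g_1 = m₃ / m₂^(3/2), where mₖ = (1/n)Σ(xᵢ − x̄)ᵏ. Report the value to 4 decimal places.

x̄ = (0 + 0 + 8 + 0 + 4 + 0 + 28 + 1) / 8 = 5.1250
deviations (xᵢ − x̄): -5.1250, -5.1250, 2.8750, -5.1250, -1.1250, -5.1250, 22.8750, -4.1250
Σ(xᵢ − x̄)² = 654.8750 ⇒ m₂ = 654.8750/8 = 81.85938
Σ(xᵢ − x̄)³ = 11383.4063 ⇒ m₃ = 11383.4063/8 = 1422.92578
m₂^(3/2) = 81.85938^(1.5) = 740.63228
g_1 = m₃ / m₂^(3/2) = 1422.92578 / 740.63228 ≈ 1.9212

1.9212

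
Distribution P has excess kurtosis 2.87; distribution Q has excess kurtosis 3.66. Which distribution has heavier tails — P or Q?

Higher excess kurtosis ⇒ heavier tails relative to the normal distribution.
2.87 vs 3.66: the larger is 3.66, so Q has heavier tails.

Q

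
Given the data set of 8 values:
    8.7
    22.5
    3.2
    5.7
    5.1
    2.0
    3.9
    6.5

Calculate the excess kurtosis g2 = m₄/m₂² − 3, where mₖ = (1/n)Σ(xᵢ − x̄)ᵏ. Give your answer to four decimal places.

x̄ = 7.2000
Σ(xᵢ − x̄)² = 297.4200 ⇒ m₂ = 37.17750
Σ(xᵢ − x̄)⁴ = 55933.6950 ⇒ m₄ = 6991.71188
m₂² = 1382.16651
g2 = m₄/m₂² − 3 = 5.05852 − 3 ≈ 2.0585

2.0585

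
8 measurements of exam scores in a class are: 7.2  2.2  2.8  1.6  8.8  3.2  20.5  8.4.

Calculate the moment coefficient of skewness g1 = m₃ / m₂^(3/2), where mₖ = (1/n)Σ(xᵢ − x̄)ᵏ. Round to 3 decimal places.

1.393

x̄ = (7.2 + 2.2 + 2.8 + 1.6 + 8.8 + 3.2 + 20.5 + 8.4) / 8 = 6.8375
deviations (xᵢ − x̄): 0.3625, -4.6375, -4.0375, -5.2375, 1.9625, -3.6375, 13.6625, 1.5625
Σ(xᵢ − x̄)² = 271.5588 ⇒ m₂ = 271.5588/8 = 33.94484
Σ(xᵢ − x̄)³ = 2204.3622 ⇒ m₃ = 2204.3622/8 = 275.54528
m₂^(3/2) = 33.94484^(1.5) = 197.77014
g1 = m₃ / m₂^(3/2) = 275.54528 / 197.77014 ≈ 1.393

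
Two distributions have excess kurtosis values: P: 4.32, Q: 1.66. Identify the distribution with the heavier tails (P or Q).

Higher excess kurtosis ⇒ heavier tails relative to the normal distribution.
4.32 vs 1.66: the larger is 4.32, so P has heavier tails.

P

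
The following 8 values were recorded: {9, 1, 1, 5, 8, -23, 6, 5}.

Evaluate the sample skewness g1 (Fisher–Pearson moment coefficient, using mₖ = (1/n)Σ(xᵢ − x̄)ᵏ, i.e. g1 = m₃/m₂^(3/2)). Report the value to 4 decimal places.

-1.9280

x̄ = (9 + 1 + 1 + 5 + 8 - 23 + 6 + 5) / 8 = 1.5000
deviations (xᵢ − x̄): 7.5000, -0.5000, -0.5000, 3.5000, 6.5000, -24.5000, 4.5000, 3.5000
Σ(xᵢ − x̄)² = 744.0000 ⇒ m₂ = 744.0000/8 = 93.00000
Σ(xᵢ − x̄)³ = -13833.0000 ⇒ m₃ = -13833.0000/8 = -1729.12500
m₂^(3/2) = 93.00000^(1.5) = 896.85952
g1 = m₃ / m₂^(3/2) = -1729.12500 / 896.85952 ≈ -1.9280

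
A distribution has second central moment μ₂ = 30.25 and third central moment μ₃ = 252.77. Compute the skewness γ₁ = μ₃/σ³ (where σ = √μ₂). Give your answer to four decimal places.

σ = √μ₂ = √30.25 = 5.50000
σ³ = μ₂^(3/2) = 166.37500
γ₁ = μ₃/σ³ = 252.77 / 166.37500 ≈ 1.5193

1.5193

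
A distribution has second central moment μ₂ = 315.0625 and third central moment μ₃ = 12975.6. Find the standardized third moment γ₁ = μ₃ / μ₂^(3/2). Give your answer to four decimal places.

2.3202

σ = √μ₂ = √315.0625 = 17.75000
σ³ = μ₂^(3/2) = 5592.35938
γ₁ = μ₃/σ³ = 12975.6 / 5592.35938 ≈ 2.3202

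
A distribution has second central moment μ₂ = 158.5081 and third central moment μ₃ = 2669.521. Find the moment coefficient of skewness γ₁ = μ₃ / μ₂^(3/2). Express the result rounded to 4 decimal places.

σ = √μ₂ = √158.5081 = 12.59000
σ³ = μ₂^(3/2) = 1995.61698
γ₁ = μ₃/σ³ = 2669.521 / 1995.61698 ≈ 1.3377

1.3377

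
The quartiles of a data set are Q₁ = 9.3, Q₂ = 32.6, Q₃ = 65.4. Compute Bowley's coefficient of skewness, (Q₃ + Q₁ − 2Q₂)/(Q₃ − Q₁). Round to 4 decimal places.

numerator: Q₃ + Q₁ − 2Q₂ = 65.4 + 9.3 − 2×32.6 = 9.5000
denominator: Q₃ − Q₁ = 65.4 − 9.3 = 56.1000
Bowley skewness = 9.5000 / 56.1000 ≈ 0.1693

0.1693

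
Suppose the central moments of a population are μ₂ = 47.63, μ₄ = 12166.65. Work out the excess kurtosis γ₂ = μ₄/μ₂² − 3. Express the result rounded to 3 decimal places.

μ₂² = 47.63² = 2268.61690
μ₄/μ₂² = 12166.65 / 2268.61690 = 5.36303
γ₂ = 5.36303 − 3 ≈ 2.363

2.363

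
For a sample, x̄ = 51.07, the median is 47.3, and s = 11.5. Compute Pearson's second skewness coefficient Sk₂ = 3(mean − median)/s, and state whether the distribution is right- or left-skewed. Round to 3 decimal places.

Sk₂ = 3(51.07 − 47.3) / 11.5 = 3 × 3.7700 / 11.5
    = 11.3100 / 11.5 ≈ 0.983
Sk₂ > 0 ⇒ mean > median ⇒ right-skewed (positive skew).

0.983, right-skewed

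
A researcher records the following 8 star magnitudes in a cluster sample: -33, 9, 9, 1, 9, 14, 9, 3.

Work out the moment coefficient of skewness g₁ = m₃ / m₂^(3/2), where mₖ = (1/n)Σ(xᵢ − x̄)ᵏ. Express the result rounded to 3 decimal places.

-1.953

x̄ = (-33 + 9 + 9 + 1 + 9 + 14 + 9 + 3) / 8 = 2.6250
deviations (xᵢ − x̄): -35.6250, 6.3750, 6.3750, -1.6250, 6.3750, 11.3750, 6.3750, 0.3750
Σ(xᵢ − x̄)² = 1563.8750 ⇒ m₂ = 1563.8750/8 = 195.48438
Σ(xᵢ − x̄)³ = -42709.2188 ⇒ m₃ = -42709.2188/8 = -5338.65234
m₂^(3/2) = 195.48438^(1.5) = 2733.17900
g₁ = m₃ / m₂^(3/2) = -5338.65234 / 2733.17900 ≈ -1.953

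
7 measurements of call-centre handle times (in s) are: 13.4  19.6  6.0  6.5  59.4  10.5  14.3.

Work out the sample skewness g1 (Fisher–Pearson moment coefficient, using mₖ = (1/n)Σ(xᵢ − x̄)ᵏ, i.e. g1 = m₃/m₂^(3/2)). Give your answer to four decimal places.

1.7781

x̄ = (13.4 + 19.6 + 6.0 + 6.5 + 59.4 + 10.5 + 14.3) / 7 = 18.5286
deviations (xᵢ − x̄): -5.1286, 1.0714, -12.5286, -12.0286, 40.8714, -8.0286, -4.2286
Σ(xᵢ − x̄)² = 2081.9143 ⇒ m₂ = 2081.9143/7 = 297.41633
Σ(xᵢ − x̄)³ = 63840.9460 ⇒ m₃ = 63840.9460/7 = 9120.13515
m₂^(3/2) = 297.41633^(1.5) = 5129.17135
g1 = m₃ / m₂^(3/2) = 9120.13515 / 5129.17135 ≈ 1.7781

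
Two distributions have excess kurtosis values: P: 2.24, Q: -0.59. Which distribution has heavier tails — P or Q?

Higher excess kurtosis ⇒ heavier tails relative to the normal distribution.
2.24 vs -0.59: the larger is 2.24, so P has heavier tails. (P is leptokurtic — heavier-than-normal tails; the other is platykurtic.)

P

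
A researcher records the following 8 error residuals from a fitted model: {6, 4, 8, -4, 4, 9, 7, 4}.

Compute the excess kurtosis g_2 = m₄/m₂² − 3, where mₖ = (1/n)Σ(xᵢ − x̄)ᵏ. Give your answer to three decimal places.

0.930

x̄ = 4.7500
Σ(xᵢ − x̄)² = 113.5000 ⇒ m₂ = 14.18750
Σ(xᵢ − x̄)⁴ = 6328.6563 ⇒ m₄ = 791.08203
m₂² = 201.28516
g_2 = m₄/m₂² − 3 = 3.93016 − 3 ≈ 0.930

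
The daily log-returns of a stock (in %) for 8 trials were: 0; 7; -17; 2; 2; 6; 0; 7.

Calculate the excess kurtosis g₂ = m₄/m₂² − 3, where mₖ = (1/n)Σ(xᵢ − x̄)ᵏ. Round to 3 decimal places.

1.680

x̄ = 0.8750
Σ(xᵢ − x̄)² = 424.8750 ⇒ m₂ = 53.10938
Σ(xᵢ − x̄)⁴ = 105599.3379 ⇒ m₄ = 13199.91724
m₂² = 2820.60571
g₂ = m₄/m₂² − 3 = 4.67982 − 3 ≈ 1.680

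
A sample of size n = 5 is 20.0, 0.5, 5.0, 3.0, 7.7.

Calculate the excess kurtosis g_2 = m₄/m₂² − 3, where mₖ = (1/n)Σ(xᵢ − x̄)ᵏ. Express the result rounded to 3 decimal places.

x̄ = 7.2400
Σ(xᵢ − x̄)² = 231.4520 ⇒ m₂ = 46.29040
Σ(xᵢ − x̄)⁴ = 28921.6529 ⇒ m₄ = 5784.33058
m₂² = 2142.80113
g_2 = m₄/m₂² − 3 = 2.69942 − 3 ≈ -0.301

-0.301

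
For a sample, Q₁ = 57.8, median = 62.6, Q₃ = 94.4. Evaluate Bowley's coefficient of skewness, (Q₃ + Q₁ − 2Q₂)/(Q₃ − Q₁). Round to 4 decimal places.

0.7377

numerator: Q₃ + Q₁ − 2Q₂ = 94.4 + 57.8 − 2×62.6 = 27.0000
denominator: Q₃ − Q₁ = 94.4 − 57.8 = 36.6000
Bowley skewness = 27.0000 / 36.6000 ≈ 0.7377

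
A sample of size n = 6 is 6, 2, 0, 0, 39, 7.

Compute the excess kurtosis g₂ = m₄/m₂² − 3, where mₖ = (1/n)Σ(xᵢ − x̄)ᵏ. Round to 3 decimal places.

x̄ = 9.0000
Σ(xᵢ − x̄)² = 1124.0000 ⇒ m₂ = 187.33333
Σ(xᵢ − x̄)⁴ = 825620.0000 ⇒ m₄ = 137603.33333
m₂² = 35093.77778
g₂ = m₄/m₂² − 3 = 3.92102 − 3 ≈ 0.921

0.921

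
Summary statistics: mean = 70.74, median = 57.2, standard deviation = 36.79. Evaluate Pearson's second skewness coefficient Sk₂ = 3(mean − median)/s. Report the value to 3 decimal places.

Sk₂ = 3(70.74 − 57.2) / 36.79 = 3 × 13.5400 / 36.79
    = 40.6200 / 36.79 ≈ 1.104

1.104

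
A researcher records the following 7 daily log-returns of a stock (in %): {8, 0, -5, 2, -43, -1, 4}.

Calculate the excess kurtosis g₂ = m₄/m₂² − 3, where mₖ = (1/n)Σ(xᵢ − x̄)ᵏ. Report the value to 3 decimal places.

x̄ = -5.0000
Σ(xᵢ − x̄)² = 1784.0000 ⇒ m₂ = 254.85714
Σ(xᵢ − x̄)⁴ = 2123540.0000 ⇒ m₄ = 303362.85714
m₂² = 64952.16327
g₂ = m₄/m₂² − 3 = 4.67056 − 3 ≈ 1.671

1.671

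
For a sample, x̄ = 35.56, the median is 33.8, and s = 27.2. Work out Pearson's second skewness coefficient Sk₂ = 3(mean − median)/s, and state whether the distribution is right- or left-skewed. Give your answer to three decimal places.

0.194, right-skewed

Sk₂ = 3(35.56 − 33.8) / 27.2 = 3 × 1.7600 / 27.2
    = 5.2800 / 27.2 ≈ 0.194
Sk₂ > 0 ⇒ mean > median ⇒ right-skewed (positive skew).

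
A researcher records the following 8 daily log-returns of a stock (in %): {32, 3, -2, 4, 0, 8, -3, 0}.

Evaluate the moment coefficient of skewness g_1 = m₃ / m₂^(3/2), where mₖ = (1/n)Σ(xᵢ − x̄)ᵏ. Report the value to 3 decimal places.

x̄ = (32 + 3 - 2 + 4 + 0 + 8 - 3 + 0) / 8 = 5.2500
deviations (xᵢ − x̄): 26.7500, -2.2500, -7.2500, -1.2500, -5.2500, 2.7500, -8.2500, -5.2500
Σ(xᵢ − x̄)² = 905.5000 ⇒ m₂ = 905.5000/8 = 113.18750
Σ(xᵢ − x̄)³ = 17916.7500 ⇒ m₃ = 17916.7500/8 = 2239.59375
m₂^(3/2) = 113.18750^(1.5) = 1204.19745
g_1 = m₃ / m₂^(3/2) = 2239.59375 / 1204.19745 ≈ 1.860

1.860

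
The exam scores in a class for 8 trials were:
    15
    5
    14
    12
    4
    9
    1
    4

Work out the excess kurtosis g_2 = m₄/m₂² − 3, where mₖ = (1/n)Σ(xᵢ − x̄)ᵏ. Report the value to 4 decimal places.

x̄ = 8.0000
Σ(xᵢ − x̄)² = 192.0000 ⇒ m₂ = 24.00000
Σ(xᵢ − x̄)⁴ = 6948.0000 ⇒ m₄ = 868.50000
m₂² = 576.00000
g_2 = m₄/m₂² − 3 = 1.50781 − 3 ≈ -1.4922

-1.4922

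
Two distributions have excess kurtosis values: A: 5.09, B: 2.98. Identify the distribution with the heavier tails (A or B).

Higher excess kurtosis ⇒ heavier tails relative to the normal distribution.
5.09 vs 2.98: the larger is 5.09, so A has heavier tails.

A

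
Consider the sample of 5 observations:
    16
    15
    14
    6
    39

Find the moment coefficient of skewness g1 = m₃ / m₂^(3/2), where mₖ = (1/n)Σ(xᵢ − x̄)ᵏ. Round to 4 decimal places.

1.0926

x̄ = (16 + 15 + 14 + 6 + 39) / 5 = 18.0000
deviations (xᵢ − x̄): -2.0000, -3.0000, -4.0000, -12.0000, 21.0000
Σ(xᵢ − x̄)² = 614.0000 ⇒ m₂ = 614.0000/5 = 122.80000
Σ(xᵢ − x̄)³ = 7434.0000 ⇒ m₃ = 7434.0000/5 = 1486.80000
m₂^(3/2) = 122.80000^(1.5) = 1360.81018
g1 = m₃ / m₂^(3/2) = 1486.80000 / 1360.81018 ≈ 1.0926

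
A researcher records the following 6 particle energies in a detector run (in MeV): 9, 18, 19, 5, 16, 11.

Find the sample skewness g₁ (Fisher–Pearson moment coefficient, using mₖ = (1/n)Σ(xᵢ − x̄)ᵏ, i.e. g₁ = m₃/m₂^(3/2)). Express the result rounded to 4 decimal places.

x̄ = (9 + 18 + 19 + 5 + 16 + 11) / 6 = 13.0000
deviations (xᵢ − x̄): -4.0000, 5.0000, 6.0000, -8.0000, 3.0000, -2.0000
Σ(xᵢ − x̄)² = 154.0000 ⇒ m₂ = 154.0000/6 = 25.66667
Σ(xᵢ − x̄)³ = -216.0000 ⇒ m₃ = -216.0000/6 = -36.00000
m₂^(3/2) = 25.66667^(1.5) = 130.03319
g₁ = m₃ / m₂^(3/2) = -36.00000 / 130.03319 ≈ -0.2769

-0.2769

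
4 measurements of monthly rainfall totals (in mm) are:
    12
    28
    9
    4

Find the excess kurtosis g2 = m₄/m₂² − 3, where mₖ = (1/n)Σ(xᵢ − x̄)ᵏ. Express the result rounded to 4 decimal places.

x̄ = 13.2500
Σ(xᵢ − x̄)² = 322.7500 ⇒ m₂ = 80.68750
Σ(xᵢ − x̄)⁴ = 54983.0781 ⇒ m₄ = 13745.76953
m₂² = 6510.47266
g2 = m₄/m₂² − 3 = 2.11133 − 3 ≈ -0.8887

-0.8887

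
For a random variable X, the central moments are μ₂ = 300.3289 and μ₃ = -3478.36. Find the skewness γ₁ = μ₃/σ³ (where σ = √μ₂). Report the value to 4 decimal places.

σ = √μ₂ = √300.3289 = 17.33000
σ³ = μ₂^(3/2) = 5204.69984
γ₁ = μ₃/σ³ = -3478.36 / 5204.69984 ≈ -0.6683

-0.6683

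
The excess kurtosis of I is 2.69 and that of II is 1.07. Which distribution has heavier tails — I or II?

I

Higher excess kurtosis ⇒ heavier tails relative to the normal distribution.
2.69 vs 1.07: the larger is 2.69, so I has heavier tails.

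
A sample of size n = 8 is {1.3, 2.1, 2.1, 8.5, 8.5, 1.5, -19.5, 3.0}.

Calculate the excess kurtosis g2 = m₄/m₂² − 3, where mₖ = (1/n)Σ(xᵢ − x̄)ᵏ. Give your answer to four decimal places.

1.9761

x̄ = 0.9375
Σ(xᵢ − x̄)² = 539.4788 ⇒ m₂ = 67.43484
Σ(xᵢ − x̄)⁴ = 181029.6904 ⇒ m₄ = 22628.71131
m₂² = 4547.45815
g2 = m₄/m₂² − 3 = 4.97612 − 3 ≈ 1.9761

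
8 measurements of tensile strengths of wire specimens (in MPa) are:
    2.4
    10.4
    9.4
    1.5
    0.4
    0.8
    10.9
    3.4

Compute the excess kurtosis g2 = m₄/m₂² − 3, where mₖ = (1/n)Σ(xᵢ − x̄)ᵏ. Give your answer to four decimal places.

x̄ = 4.9000
Σ(xᵢ − x̄)² = 143.6200 ⇒ m₂ = 17.95250
Σ(xᵢ − x̄)⁴ = 3491.5222 ⇒ m₄ = 436.44028
m₂² = 322.29226
g2 = m₄/m₂² − 3 = 1.35418 − 3 ≈ -1.6458

-1.6458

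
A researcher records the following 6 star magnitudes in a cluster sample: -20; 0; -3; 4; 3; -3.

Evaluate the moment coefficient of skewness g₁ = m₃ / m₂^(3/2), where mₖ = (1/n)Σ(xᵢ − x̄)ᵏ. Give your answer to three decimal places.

-1.352

x̄ = (-20 + 0 - 3 + 4 + 3 - 3) / 6 = -3.1667
deviations (xᵢ − x̄): -16.8333, 3.1667, 0.1667, 7.1667, 6.1667, 0.1667
Σ(xᵢ − x̄)² = 382.8333 ⇒ m₂ = 382.8333/6 = 63.80556
Σ(xᵢ − x̄)³ = -4135.5556 ⇒ m₃ = -4135.5556/6 = -689.25926
m₂^(3/2) = 63.80556^(1.5) = 509.66844
g₁ = m₃ / m₂^(3/2) = -689.25926 / 509.66844 ≈ -1.352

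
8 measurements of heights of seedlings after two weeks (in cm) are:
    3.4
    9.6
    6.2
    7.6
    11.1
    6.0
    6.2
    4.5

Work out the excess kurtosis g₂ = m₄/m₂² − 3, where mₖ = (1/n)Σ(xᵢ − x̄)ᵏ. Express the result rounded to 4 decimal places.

-0.7998

x̄ = 6.8250
Σ(xᵢ − x̄)² = 45.1750 ⇒ m₂ = 5.64687
Σ(xᵢ − x̄)⁴ = 561.2556 ⇒ m₄ = 70.15695
m₂² = 31.88720
g₂ = m₄/m₂² − 3 = 2.20016 − 3 ≈ -0.7998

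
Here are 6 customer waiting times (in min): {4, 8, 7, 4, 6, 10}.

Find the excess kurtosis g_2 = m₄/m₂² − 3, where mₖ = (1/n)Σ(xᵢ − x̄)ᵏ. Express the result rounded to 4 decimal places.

x̄ = 6.5000
Σ(xᵢ − x̄)² = 27.5000 ⇒ m₂ = 4.58333
Σ(xᵢ − x̄)⁴ = 233.3750 ⇒ m₄ = 38.89583
m₂² = 21.00694
g_2 = m₄/m₂² − 3 = 1.85157 − 3 ≈ -1.1484

-1.1484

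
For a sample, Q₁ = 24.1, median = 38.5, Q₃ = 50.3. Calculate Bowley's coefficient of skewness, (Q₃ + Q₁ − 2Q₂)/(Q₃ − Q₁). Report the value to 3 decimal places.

-0.099

numerator: Q₃ + Q₁ − 2Q₂ = 50.3 + 24.1 − 2×38.5 = -2.6000
denominator: Q₃ − Q₁ = 50.3 − 24.1 = 26.2000
Bowley skewness = -2.6000 / 26.2000 ≈ -0.099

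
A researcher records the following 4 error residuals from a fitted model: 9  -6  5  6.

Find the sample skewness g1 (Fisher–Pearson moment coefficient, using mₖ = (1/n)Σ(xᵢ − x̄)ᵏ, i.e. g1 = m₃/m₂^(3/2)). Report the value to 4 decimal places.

x̄ = (9 - 6 + 5 + 6) / 4 = 3.5000
deviations (xᵢ − x̄): 5.5000, -9.5000, 1.5000, 2.5000
Σ(xᵢ − x̄)² = 129.0000 ⇒ m₂ = 129.0000/4 = 32.25000
Σ(xᵢ − x̄)³ = -672.0000 ⇒ m₃ = -672.0000/4 = -168.00000
m₂^(3/2) = 32.25000^(1.5) = 183.14479
g1 = m₃ / m₂^(3/2) = -168.00000 / 183.14479 ≈ -0.9173

-0.9173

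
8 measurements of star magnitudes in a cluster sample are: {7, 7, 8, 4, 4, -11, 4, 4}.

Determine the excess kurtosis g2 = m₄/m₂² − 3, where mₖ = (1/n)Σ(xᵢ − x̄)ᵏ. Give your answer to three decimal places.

2.316

x̄ = 3.3750
Σ(xᵢ − x̄)² = 255.8750 ⇒ m₂ = 31.98438
Σ(xᵢ − x̄)⁴ = 43503.8691 ⇒ m₄ = 5437.98364
m₂² = 1023.00024
g2 = m₄/m₂² − 3 = 5.31572 − 3 ≈ 2.316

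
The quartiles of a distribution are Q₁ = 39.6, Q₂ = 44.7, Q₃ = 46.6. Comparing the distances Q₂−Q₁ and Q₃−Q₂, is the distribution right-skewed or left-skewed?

left-skewed

Q₂ − Q₁ = 5.1;  Q₃ − Q₂ = 1.9
Q₂ − Q₁ > Q₃ − Q₂ ⇒ the lower half is more spread out ⇒ left-skewed.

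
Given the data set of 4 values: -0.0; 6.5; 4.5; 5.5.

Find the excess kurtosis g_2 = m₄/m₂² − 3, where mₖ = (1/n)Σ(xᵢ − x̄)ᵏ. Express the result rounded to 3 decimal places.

x̄ = 4.1250
Σ(xᵢ − x̄)² = 24.6875 ⇒ m₂ = 6.17188
Σ(xᵢ − x̄)⁴ = 324.9424 ⇒ m₄ = 81.23560
m₂² = 38.09204
g_2 = m₄/m₂² − 3 = 2.13261 − 3 ≈ -0.867

-0.867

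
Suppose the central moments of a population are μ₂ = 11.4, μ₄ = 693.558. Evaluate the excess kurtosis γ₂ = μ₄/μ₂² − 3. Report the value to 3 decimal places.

2.337

μ₂² = 11.4² = 129.96000
μ₄/μ₂² = 693.558 / 129.96000 = 5.33670
γ₂ = 5.33670 − 3 ≈ 2.337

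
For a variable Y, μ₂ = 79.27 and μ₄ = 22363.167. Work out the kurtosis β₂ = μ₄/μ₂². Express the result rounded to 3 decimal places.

μ₂² = 79.27² = 6283.73290
μ₄/μ₂² = 22363.167 / 6283.73290 = 3.55890
β₂ ≈ 3.559

3.559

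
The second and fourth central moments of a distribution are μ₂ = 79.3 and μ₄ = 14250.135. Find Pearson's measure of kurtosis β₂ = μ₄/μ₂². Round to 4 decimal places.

2.2661

μ₂² = 79.3² = 6288.49000
μ₄/μ₂² = 14250.135 / 6288.49000 = 2.26607
β₂ ≈ 2.2661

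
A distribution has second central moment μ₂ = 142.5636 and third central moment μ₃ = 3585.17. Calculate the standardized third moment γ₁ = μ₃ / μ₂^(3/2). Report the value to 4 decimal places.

σ = √μ₂ = √142.5636 = 11.94000
σ³ = μ₂^(3/2) = 1702.20938
γ₁ = μ₃/σ³ = 3585.17 / 1702.20938 ≈ 2.1062

2.1062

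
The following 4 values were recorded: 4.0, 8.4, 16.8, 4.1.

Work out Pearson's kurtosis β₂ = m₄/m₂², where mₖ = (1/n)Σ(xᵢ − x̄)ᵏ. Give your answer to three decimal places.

1.984

x̄ = 8.3250
Σ(xᵢ − x̄)² = 108.3875 ⇒ m₂ = 27.09688
Σ(xᵢ − x̄)⁴ = 5827.4657 ⇒ m₄ = 1456.86641
m₂² = 734.24063
β₂ = m₄/m₂² = 1456.86641 / 734.24063 ≈ 1.984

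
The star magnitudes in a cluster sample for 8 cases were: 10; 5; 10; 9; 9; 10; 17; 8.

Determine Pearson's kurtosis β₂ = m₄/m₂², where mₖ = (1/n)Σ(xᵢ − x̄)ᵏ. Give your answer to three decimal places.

4.154

x̄ = 9.7500
Σ(xᵢ − x̄)² = 79.5000 ⇒ m₂ = 9.93750
Σ(xᵢ − x̄)⁴ = 3281.9063 ⇒ m₄ = 410.23828
m₂² = 98.75391
β₂ = m₄/m₂² = 410.23828 / 98.75391 ≈ 4.154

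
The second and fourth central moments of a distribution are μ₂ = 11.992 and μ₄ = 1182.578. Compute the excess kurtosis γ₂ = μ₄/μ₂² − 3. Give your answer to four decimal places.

μ₂² = 11.992² = 143.80806
μ₄/μ₂² = 1182.578 / 143.80806 = 8.22331
γ₂ = 8.22331 − 3 ≈ 5.2233

5.2233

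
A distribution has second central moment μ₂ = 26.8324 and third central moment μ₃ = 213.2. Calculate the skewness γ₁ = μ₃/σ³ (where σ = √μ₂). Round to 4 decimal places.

1.5339

σ = √μ₂ = √26.8324 = 5.18000
σ³ = μ₂^(3/2) = 138.99183
γ₁ = μ₃/σ³ = 213.2 / 138.99183 ≈ 1.5339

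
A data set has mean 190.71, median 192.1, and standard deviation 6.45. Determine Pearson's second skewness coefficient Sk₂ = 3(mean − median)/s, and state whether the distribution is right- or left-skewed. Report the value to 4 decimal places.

Sk₂ = 3(190.71 − 192.1) / 6.45 = 3 × -1.3900 / 6.45
    = -4.1700 / 6.45 ≈ -0.6465
Sk₂ < 0 ⇒ mean < median ⇒ left-skewed (negative skew).

-0.6465, left-skewed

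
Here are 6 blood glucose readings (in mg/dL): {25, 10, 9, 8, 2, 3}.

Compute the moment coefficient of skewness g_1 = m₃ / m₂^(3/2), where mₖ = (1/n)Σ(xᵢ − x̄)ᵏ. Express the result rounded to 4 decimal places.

1.1737

x̄ = (25 + 10 + 9 + 8 + 2 + 3) / 6 = 9.5000
deviations (xᵢ − x̄): 15.5000, 0.5000, -0.5000, -1.5000, -7.5000, -6.5000
Σ(xᵢ − x̄)² = 341.5000 ⇒ m₂ = 341.5000/6 = 56.91667
Σ(xᵢ − x̄)³ = 3024.0000 ⇒ m₃ = 3024.0000/6 = 504.00000
m₂^(3/2) = 56.91667^(1.5) = 429.39718
g_1 = m₃ / m₂^(3/2) = 504.00000 / 429.39718 ≈ 1.1737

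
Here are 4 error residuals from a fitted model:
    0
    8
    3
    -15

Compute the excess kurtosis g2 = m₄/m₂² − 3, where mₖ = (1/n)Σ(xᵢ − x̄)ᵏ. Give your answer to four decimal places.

x̄ = -1.0000
Σ(xᵢ − x̄)² = 294.0000 ⇒ m₂ = 73.50000
Σ(xᵢ − x̄)⁴ = 45234.0000 ⇒ m₄ = 11308.50000
m₂² = 5402.25000
g2 = m₄/m₂² − 3 = 2.09329 − 3 ≈ -0.9067

-0.9067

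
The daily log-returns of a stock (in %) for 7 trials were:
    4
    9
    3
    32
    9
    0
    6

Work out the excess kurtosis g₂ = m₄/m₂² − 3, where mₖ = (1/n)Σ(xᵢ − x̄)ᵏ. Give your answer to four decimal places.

1.3660

x̄ = 9.0000
Σ(xᵢ − x̄)² = 680.0000 ⇒ m₂ = 97.14286
Σ(xᵢ − x̄)⁴ = 288404.0000 ⇒ m₄ = 41200.57143
m₂² = 9436.73469
g₂ = m₄/m₂² − 3 = 4.36598 − 3 ≈ 1.3660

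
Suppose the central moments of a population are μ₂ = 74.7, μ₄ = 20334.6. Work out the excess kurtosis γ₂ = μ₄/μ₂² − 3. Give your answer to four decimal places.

0.6441

μ₂² = 74.7² = 5580.09000
μ₄/μ₂² = 20334.6 / 5580.09000 = 3.64413
γ₂ = 3.64413 − 3 ≈ 0.6441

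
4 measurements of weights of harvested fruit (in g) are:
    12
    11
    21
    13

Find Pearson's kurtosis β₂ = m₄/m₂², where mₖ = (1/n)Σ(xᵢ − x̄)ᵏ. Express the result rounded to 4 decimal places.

2.2507

x̄ = 14.2500
Σ(xᵢ − x̄)² = 62.7500 ⇒ m₂ = 15.68750
Σ(xᵢ − x̄)⁴ = 2215.5781 ⇒ m₄ = 553.89453
m₂² = 246.09766
β₂ = m₄/m₂² = 553.89453 / 246.09766 ≈ 2.2507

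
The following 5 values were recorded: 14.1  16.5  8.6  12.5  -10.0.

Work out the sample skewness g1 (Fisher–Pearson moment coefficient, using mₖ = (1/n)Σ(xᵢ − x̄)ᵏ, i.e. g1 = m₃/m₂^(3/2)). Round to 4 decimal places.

-1.2416

x̄ = (14.1 + 16.5 + 8.6 + 12.5 - 10.0) / 5 = 8.3400
deviations (xᵢ − x̄): 5.7600, 8.1600, 0.2600, 4.1600, -18.3400
Σ(xᵢ − x̄)² = 453.4920 ⇒ m₂ = 453.4920/5 = 90.69840
Σ(xᵢ − x̄)³ = -5362.3114 ⇒ m₃ = -5362.3114/5 = -1072.46227
m₂^(3/2) = 90.69840^(1.5) = 863.77263
g1 = m₃ / m₂^(3/2) = -1072.46227 / 863.77263 ≈ -1.2416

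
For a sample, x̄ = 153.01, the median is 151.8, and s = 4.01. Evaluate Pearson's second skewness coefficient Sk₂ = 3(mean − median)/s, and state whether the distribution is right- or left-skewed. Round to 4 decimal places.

0.9052, right-skewed

Sk₂ = 3(153.01 − 151.8) / 4.01 = 3 × 1.2100 / 4.01
    = 3.6300 / 4.01 ≈ 0.9052
Sk₂ > 0 ⇒ mean > median ⇒ right-skewed (positive skew).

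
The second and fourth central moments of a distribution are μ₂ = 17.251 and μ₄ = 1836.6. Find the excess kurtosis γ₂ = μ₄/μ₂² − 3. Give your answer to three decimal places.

3.171

μ₂² = 17.251² = 297.59700
μ₄/μ₂² = 1836.6 / 297.59700 = 6.17143
γ₂ = 6.17143 − 3 ≈ 3.171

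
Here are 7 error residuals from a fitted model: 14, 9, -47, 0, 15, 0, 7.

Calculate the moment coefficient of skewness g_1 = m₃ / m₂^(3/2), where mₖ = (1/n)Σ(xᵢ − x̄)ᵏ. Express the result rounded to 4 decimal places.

-1.7206

x̄ = (14 + 9 - 47 + 0 + 15 + 0 + 7) / 7 = -0.2857
deviations (xᵢ − x̄): 14.2857, 9.2857, -46.7143, 0.2857, 15.2857, 0.2857, 7.2857
Σ(xᵢ − x̄)² = 2759.4286 ⇒ m₂ = 2759.4286/7 = 394.20408
Σ(xᵢ − x̄)³ = -94266.6122 ⇒ m₃ = -94266.6122/7 = -13466.65889
m₂^(3/2) = 394.20408^(1.5) = 7826.75384
g_1 = m₃ / m₂^(3/2) = -13466.65889 / 7826.75384 ≈ -1.7206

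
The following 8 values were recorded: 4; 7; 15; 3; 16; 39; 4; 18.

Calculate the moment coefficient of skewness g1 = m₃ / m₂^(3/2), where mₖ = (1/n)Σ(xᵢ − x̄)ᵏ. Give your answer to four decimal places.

1.2576

x̄ = (4 + 7 + 15 + 3 + 16 + 39 + 4 + 18) / 8 = 13.2500
deviations (xᵢ − x̄): -9.2500, -6.2500, 1.7500, -10.2500, 2.7500, 25.7500, -9.2500, 4.7500
Σ(xᵢ − x̄)² = 1011.5000 ⇒ m₂ = 1011.5000/8 = 126.43750
Σ(xᵢ − x̄)³ = 14303.2500 ⇒ m₃ = 14303.2500/8 = 1787.90625
m₂^(3/2) = 126.43750^(1.5) = 1421.71927
g1 = m₃ / m₂^(3/2) = 1787.90625 / 1421.71927 ≈ 1.2576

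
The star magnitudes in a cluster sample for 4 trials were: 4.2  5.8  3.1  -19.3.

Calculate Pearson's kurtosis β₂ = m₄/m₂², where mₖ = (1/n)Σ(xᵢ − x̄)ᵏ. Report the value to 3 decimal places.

2.311

x̄ = -1.5500
Σ(xᵢ − x̄)² = 423.7700 ⇒ m₂ = 105.94250
Σ(xᵢ − x̄)⁴ = 103743.4708 ⇒ m₄ = 25935.86771
m₂² = 11223.81331
β₂ = m₄/m₂² = 25935.86771 / 11223.81331 ≈ 2.311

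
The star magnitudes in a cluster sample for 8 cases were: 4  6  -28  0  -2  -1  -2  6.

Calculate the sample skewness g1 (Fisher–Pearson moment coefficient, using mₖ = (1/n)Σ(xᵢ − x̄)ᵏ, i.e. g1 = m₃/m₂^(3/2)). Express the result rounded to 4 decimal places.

x̄ = (4 + 6 - 28 + 0 - 2 - 1 - 2 + 6) / 8 = -2.1250
deviations (xᵢ − x̄): 6.1250, 8.1250, -25.8750, 2.1250, 0.1250, 1.1250, 0.1250, 8.1250
Σ(xᵢ − x̄)² = 844.8750 ⇒ m₂ = 844.8750/8 = 105.60938
Σ(xᵢ − x̄)³ = -16010.1563 ⇒ m₃ = -16010.1563/8 = -2001.26953
m₂^(3/2) = 105.60938^(1.5) = 1085.30976
g1 = m₃ / m₂^(3/2) = -2001.26953 / 1085.30976 ≈ -1.8440

-1.8440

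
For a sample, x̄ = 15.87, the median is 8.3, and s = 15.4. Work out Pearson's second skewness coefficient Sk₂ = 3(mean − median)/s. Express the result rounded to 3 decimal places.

Sk₂ = 3(15.87 − 8.3) / 15.4 = 3 × 7.5700 / 15.4
    = 22.7100 / 15.4 ≈ 1.475

1.475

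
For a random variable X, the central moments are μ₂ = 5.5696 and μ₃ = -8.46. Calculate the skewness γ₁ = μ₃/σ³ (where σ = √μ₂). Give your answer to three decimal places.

-0.644

σ = √μ₂ = √5.5696 = 2.36000
σ³ = μ₂^(3/2) = 13.14426
γ₁ = μ₃/σ³ = -8.46 / 13.14426 ≈ -0.644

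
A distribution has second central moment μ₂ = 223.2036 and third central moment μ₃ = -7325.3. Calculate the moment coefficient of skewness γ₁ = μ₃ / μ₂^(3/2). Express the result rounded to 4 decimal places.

σ = √μ₂ = √223.2036 = 14.94000
σ³ = μ₂^(3/2) = 3334.66178
γ₁ = μ₃/σ³ = -7325.3 / 3334.66178 ≈ -2.1967

-2.1967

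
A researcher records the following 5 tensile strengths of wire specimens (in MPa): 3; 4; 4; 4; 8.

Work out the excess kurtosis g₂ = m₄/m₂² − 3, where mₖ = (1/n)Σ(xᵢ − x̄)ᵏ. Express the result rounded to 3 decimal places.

0.042

x̄ = 4.6000
Σ(xᵢ − x̄)² = 15.2000 ⇒ m₂ = 3.04000
Σ(xᵢ − x̄)⁴ = 140.5760 ⇒ m₄ = 28.11520
m₂² = 9.24160
g₂ = m₄/m₂² − 3 = 3.04224 − 3 ≈ 0.042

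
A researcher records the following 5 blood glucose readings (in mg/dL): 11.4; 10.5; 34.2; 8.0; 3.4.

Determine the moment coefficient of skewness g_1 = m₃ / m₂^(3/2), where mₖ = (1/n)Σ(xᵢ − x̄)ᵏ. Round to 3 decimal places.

1.241

x̄ = (11.4 + 10.5 + 34.2 + 8.0 + 3.4) / 5 = 13.5000
deviations (xᵢ − x̄): -2.1000, -3.0000, 20.7000, -5.5000, -10.1000
Σ(xᵢ − x̄)² = 574.1600 ⇒ m₂ = 574.1600/5 = 114.83200
Σ(xᵢ − x̄)³ = 7636.8060 ⇒ m₃ = 7636.8060/5 = 1527.36120
m₂^(3/2) = 114.83200^(1.5) = 1230.53620
g_1 = m₃ / m₂^(3/2) = 1527.36120 / 1230.53620 ≈ 1.241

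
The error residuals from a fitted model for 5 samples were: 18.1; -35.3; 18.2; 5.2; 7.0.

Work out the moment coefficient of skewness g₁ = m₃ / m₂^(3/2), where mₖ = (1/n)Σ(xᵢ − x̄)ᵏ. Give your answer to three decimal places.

x̄ = (18.1 - 35.3 + 18.2 + 5.2 + 7.0) / 5 = 2.6400
deviations (xᵢ − x̄): 15.4600, -37.9400, 15.5600, 2.5600, 4.3600
Σ(xᵢ − x̄)² = 1946.1320 ⇒ m₂ = 1946.1320/5 = 389.22640
Σ(xᵢ − x̄)³ = -47050.4242 ⇒ m₃ = -47050.4242/5 = -9410.08483
m₂^(3/2) = 389.22640^(1.5) = 7678.97819
g₁ = m₃ / m₂^(3/2) = -9410.08483 / 7678.97819 ≈ -1.225

-1.225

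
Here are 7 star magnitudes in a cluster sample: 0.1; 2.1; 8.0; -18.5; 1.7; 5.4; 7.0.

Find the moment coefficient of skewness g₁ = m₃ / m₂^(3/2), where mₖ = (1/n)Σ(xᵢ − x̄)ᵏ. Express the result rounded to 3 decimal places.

x̄ = (0.1 + 2.1 + 8.0 - 18.5 + 1.7 + 5.4 + 7.0) / 7 = 0.8286
deviations (xᵢ − x̄): -0.7286, 1.2714, 7.1714, -19.3286, 0.8714, 4.5714, 6.1714
Σ(xᵢ − x̄)² = 486.9143 ⇒ m₂ = 486.9143/7 = 69.55918
Σ(xᵢ − x̄)³ = -6519.2977 ⇒ m₃ = -6519.2977/7 = -931.32824
m₂^(3/2) = 69.55918^(1.5) = 580.13854
g₁ = m₃ / m₂^(3/2) = -931.32824 / 580.13854 ≈ -1.605

-1.605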